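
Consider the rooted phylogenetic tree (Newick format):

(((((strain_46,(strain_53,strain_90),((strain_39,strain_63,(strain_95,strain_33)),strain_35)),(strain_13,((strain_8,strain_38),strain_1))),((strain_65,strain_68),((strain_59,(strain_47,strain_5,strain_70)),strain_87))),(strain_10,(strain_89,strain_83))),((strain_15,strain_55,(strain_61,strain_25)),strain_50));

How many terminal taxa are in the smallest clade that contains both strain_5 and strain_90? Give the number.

The MRCA of strain_5 and strain_90 is the node subtending (((strain_46,(strain_53,strain_90),((strain_39,strain_63,(strain_95,strain_33)),strain_35)),(strain_13,((strain_8,strain_38),strain_1))),((strain_65,strain_68),((strain_59,(strain_47,strain_5,strain_70)),strain_87))).
That clade contains 19 terminal taxa: strain_1, strain_13, strain_33, strain_35, strain_38, strain_39, strain_46, strain_47, strain_5, strain_53, strain_59, strain_63, strain_65, strain_68, strain_70, strain_8, strain_87, strain_90, strain_95.

19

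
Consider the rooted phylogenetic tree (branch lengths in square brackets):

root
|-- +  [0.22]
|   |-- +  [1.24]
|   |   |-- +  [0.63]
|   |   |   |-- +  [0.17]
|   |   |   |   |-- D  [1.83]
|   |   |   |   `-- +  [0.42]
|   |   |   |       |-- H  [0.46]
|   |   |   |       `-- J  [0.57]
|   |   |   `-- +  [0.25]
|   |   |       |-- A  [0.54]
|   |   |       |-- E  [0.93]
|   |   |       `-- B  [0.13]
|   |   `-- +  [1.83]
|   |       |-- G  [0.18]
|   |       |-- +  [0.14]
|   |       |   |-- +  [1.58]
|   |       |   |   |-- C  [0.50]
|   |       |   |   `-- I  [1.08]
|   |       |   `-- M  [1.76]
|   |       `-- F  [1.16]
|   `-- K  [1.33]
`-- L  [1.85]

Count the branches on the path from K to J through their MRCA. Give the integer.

6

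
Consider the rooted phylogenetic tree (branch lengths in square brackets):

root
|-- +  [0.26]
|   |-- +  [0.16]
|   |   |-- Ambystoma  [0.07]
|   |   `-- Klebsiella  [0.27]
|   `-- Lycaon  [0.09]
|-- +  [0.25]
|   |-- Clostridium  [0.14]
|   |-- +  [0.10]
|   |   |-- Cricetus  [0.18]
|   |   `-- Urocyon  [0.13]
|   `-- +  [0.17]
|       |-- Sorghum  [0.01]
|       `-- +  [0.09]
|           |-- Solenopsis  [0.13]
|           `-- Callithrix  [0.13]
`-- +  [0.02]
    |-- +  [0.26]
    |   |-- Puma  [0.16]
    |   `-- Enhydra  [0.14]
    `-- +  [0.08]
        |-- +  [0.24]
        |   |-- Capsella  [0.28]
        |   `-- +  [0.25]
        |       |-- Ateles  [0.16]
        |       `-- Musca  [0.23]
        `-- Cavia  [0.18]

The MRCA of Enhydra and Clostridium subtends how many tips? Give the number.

15

The MRCA of Enhydra and Clostridium is the root, so the clade is the entire tree.
That clade contains 15 terminal taxa: Ambystoma, Ateles, Callithrix, Capsella, Cavia, Clostridium, Cricetus, Enhydra, Klebsiella, Lycaon, Musca, Puma, Solenopsis, Sorghum, Urocyon.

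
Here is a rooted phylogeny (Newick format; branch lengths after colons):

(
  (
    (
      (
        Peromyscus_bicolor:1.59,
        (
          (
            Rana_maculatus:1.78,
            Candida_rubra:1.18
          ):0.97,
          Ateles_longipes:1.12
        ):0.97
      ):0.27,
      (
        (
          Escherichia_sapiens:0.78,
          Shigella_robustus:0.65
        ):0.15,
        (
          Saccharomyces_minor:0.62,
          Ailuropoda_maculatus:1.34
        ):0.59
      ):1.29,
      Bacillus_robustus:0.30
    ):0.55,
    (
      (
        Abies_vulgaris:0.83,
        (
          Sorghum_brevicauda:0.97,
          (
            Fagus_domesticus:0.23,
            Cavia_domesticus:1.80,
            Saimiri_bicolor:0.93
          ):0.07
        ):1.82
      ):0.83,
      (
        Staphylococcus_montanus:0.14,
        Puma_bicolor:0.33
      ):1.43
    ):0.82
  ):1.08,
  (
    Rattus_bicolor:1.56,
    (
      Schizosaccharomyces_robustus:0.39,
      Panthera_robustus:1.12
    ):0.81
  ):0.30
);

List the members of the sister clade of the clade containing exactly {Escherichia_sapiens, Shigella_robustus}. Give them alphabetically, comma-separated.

Ailuropoda_maculatus, Saccharomyces_minor

The clade containing exactly {Escherichia_sapiens, Shigella_robustus} attaches to the tree at the node subtending ((Escherichia_sapiens,Shigella_robustus),(Saccharomyces_minor,Ailuropoda_maculatus)).
The other lineage descending from that same node — the sister group — is (Saccharomyces_minor,Ailuropoda_maculatus); its 2 tips in alphabetical order are the answer.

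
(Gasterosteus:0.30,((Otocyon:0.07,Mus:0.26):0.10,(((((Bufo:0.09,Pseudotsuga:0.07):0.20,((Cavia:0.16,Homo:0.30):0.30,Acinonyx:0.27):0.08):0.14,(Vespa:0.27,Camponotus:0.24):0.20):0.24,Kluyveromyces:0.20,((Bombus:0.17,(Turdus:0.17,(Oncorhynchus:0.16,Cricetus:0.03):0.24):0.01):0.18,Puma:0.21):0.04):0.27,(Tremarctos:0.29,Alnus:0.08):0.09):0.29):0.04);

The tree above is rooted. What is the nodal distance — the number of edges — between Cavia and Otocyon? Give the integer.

9

The MRCA of Cavia and Otocyon is the node subtending ((Otocyon,Mus),(((((Bufo,Pseudotsuga),((Cavia,Homo),Acinonyx)),(Vespa,Camponotus)),Kluyveromyces,((Bombus,(Turdus,(Oncorhynchus,Cricetus))),Puma)),(Tremarctos,Alnus))).
From Cavia up to that node: 7 branches. From Otocyon up to the same node: 2 branches. Total: 7 + 2 = 9.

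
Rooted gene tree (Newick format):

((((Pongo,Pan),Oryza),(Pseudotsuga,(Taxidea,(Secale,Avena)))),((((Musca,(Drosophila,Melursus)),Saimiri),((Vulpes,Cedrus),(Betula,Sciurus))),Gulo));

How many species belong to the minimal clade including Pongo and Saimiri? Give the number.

16

The MRCA of Pongo and Saimiri is the root, so the clade is the entire tree.
That clade contains 16 terminal taxa: Avena, Betula, Cedrus, Drosophila, Gulo, Melursus, Musca, Oryza, Pan, Pongo, Pseudotsuga, Saimiri, Sciurus, Secale, Taxidea, Vulpes.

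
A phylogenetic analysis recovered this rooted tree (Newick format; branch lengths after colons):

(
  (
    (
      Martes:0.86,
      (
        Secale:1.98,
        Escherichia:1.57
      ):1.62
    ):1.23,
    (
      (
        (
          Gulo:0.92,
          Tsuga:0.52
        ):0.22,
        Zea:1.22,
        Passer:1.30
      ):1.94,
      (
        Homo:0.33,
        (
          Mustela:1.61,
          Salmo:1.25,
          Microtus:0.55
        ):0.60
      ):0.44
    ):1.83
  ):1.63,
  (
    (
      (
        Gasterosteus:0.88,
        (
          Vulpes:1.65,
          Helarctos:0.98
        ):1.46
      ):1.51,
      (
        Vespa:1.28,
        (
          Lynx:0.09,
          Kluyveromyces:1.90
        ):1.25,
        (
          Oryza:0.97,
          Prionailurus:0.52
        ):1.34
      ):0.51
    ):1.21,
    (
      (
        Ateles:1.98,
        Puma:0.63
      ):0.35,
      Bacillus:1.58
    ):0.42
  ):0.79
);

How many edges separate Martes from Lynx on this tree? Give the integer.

8

The MRCA of Martes and Lynx is the root of the tree.
From Martes up to that node: 3 branches. From Lynx up to the same node: 5 branches. Total: 3 + 5 = 8.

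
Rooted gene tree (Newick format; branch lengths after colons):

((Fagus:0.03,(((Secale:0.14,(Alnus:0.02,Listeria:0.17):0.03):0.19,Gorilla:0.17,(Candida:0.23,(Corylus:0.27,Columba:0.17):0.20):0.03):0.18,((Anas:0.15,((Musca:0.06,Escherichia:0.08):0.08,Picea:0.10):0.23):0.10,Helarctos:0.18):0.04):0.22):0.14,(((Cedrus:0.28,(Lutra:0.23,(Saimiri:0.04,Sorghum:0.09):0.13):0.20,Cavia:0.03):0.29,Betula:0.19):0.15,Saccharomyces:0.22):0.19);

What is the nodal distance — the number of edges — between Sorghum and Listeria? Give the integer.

12

The MRCA of Sorghum and Listeria is the root of the tree.
From Sorghum up to that node: 6 branches. From Listeria up to the same node: 6 branches. Total: 6 + 6 = 12.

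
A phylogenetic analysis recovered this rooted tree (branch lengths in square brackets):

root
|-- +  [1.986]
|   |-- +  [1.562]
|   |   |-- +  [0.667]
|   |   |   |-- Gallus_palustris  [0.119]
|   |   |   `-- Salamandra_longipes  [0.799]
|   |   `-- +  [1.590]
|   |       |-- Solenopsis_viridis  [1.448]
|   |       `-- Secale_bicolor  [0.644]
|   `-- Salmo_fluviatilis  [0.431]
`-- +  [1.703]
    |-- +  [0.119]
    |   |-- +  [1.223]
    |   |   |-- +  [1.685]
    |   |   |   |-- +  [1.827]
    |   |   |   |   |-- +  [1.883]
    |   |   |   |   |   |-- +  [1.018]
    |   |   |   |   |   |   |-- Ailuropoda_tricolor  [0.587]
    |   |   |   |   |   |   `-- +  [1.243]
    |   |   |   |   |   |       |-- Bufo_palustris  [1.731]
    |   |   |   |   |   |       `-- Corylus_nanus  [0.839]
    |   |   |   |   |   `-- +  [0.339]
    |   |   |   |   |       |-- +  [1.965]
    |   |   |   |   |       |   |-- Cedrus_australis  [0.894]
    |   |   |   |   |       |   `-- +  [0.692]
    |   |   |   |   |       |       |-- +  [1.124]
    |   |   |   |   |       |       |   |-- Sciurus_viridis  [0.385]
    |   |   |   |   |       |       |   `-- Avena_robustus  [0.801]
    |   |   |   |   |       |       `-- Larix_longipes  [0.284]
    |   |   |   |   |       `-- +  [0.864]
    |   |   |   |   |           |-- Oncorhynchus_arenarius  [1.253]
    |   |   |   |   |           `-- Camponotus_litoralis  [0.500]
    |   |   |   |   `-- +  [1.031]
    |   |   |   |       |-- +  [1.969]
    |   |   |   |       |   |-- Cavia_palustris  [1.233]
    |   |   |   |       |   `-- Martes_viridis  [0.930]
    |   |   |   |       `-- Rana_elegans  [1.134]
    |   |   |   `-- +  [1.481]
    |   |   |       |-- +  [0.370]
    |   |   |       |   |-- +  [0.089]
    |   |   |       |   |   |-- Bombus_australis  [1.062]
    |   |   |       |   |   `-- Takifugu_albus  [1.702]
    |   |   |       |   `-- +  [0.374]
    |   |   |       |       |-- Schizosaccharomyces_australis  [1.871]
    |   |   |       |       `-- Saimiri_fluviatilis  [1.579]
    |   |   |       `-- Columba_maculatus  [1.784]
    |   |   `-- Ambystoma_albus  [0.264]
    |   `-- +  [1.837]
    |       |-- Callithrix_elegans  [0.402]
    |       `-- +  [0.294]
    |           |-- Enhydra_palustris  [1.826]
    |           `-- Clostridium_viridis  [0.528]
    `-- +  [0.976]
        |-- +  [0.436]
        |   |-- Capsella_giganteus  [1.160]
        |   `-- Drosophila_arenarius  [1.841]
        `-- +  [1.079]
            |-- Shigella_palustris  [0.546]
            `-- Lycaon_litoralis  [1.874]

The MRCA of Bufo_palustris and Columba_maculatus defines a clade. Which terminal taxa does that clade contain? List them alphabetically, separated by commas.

Tracing Bufo_palustris: it sits inside (Bufo_palustris,Corylus_nanus).
Tracing Columba_maculatus: it sits inside (((Bombus_australis,Takifugu_albus),(Schizosaccharomyces_australis,Saimiri_fluviatilis)),Columba_maculatus).
The smallest clade enclosing both is ((((Ailuropoda_tricolor,(Bufo_palustris,Corylus_nanus)),((Cedrus_australis,((Sciurus_viridis,Avena_robustus),Larix_longipes)),(Oncorhynchus_arenarius,Camponotus_litoralis))),((Cavia_palustris,Martes_viridis),Rana_elegans)),(((Bombus_australis,Takifugu_albus),(Schizosaccharomyces_australis,Saimiri_fluviatilis)),Columba_maculatus)); the answer is its 17 terminal taxa in alphabetical order.

Ailuropoda_tricolor, Avena_robustus, Bombus_australis, Bufo_palustris, Camponotus_litoralis, Cavia_palustris, Cedrus_australis, Columba_maculatus, Corylus_nanus, Larix_longipes, Martes_viridis, Oncorhynchus_arenarius, Rana_elegans, Saimiri_fluviatilis, Schizosaccharomyces_australis, Sciurus_viridis, Takifugu_albus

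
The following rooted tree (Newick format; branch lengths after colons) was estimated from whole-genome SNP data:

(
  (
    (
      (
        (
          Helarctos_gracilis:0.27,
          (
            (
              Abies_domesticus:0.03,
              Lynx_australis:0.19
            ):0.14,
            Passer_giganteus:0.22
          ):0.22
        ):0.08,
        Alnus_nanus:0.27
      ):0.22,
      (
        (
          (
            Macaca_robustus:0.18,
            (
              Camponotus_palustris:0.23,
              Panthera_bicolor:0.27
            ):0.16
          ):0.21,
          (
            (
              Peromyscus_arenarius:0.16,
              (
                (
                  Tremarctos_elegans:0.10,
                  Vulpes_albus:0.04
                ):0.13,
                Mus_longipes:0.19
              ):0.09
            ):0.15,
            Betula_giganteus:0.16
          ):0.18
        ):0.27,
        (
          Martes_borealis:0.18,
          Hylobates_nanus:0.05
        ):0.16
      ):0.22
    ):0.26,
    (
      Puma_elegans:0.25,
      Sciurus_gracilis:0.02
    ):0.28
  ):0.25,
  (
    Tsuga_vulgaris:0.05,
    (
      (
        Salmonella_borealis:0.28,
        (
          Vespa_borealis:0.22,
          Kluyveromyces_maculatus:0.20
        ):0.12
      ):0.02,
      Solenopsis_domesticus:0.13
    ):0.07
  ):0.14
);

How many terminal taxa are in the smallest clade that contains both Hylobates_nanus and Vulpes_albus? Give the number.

10

The MRCA of Hylobates_nanus and Vulpes_albus is the node subtending (((Macaca_robustus,(Camponotus_palustris,Panthera_bicolor)),((Peromyscus_arenarius,((Tremarctos_elegans,Vulpes_albus),Mus_longipes)),Betula_giganteus)),(Martes_borealis,Hylobates_nanus)).
That clade contains 10 terminal taxa: Betula_giganteus, Camponotus_palustris, Hylobates_nanus, Macaca_robustus, Martes_borealis, Mus_longipes, Panthera_bicolor, Peromyscus_arenarius, Tremarctos_elegans, Vulpes_albus.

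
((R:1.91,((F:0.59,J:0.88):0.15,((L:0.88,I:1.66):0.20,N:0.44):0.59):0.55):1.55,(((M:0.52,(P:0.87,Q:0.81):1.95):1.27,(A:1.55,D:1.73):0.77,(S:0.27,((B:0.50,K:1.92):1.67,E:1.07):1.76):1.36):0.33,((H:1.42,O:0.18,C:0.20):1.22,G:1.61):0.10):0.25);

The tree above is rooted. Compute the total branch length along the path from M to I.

6.92

The path runs M → … → MRCA → … → I; the MRCA is the root of the tree.
Branch lengths along that path: 0.52 + 1.27 + 0.33 + 0.25 + 1.55 + 0.55 + 0.59 + 0.20 + 1.66 = 6.92.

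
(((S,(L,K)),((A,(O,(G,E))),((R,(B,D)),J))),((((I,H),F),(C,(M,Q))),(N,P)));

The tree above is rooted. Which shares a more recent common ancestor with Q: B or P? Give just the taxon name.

P

The MRCA of Q and P subtends ((((I,H),F),(C,(M,Q))),(N,P)) (8 taxa).
The MRCA of Q and B is the root, subtending the entire tree (19 taxa).
The first is nested inside the second, so Q shares a more recent common ancestor with P.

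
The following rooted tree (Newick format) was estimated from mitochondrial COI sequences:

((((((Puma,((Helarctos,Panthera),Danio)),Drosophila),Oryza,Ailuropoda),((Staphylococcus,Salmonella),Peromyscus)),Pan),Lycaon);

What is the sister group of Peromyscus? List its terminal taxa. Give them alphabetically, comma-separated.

Salmonella, Staphylococcus

Peromyscus attaches to the tree at the node subtending ((Staphylococcus,Salmonella),Peromyscus).
The other lineage descending from that same node — the sister group — is (Staphylococcus,Salmonella); its 2 tips in alphabetical order are the answer.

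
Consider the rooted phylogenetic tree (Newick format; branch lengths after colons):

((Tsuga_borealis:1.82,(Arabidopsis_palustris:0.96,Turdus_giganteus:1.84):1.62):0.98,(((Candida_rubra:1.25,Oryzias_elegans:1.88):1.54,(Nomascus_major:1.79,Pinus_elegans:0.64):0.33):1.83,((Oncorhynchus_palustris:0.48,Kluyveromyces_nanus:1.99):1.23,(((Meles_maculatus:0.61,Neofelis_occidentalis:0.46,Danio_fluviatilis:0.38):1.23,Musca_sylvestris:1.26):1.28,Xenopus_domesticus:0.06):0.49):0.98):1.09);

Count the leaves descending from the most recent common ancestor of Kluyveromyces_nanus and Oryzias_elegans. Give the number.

The MRCA of Kluyveromyces_nanus and Oryzias_elegans is the node subtending (((Candida_rubra,Oryzias_elegans),(Nomascus_major,Pinus_elegans)),((Oncorhynchus_palustris,Kluyveromyces_nanus),(((Meles_maculatus,Neofelis_occidentalis,Danio_fluviatilis),Musca_sylvestris),Xenopus_domesticus))).
That clade contains 11 terminal taxa: Candida_rubra, Danio_fluviatilis, Kluyveromyces_nanus, Meles_maculatus, Musca_sylvestris, Neofelis_occidentalis, Nomascus_major, Oncorhynchus_palustris, Oryzias_elegans, Pinus_elegans, Xenopus_domesticus.

11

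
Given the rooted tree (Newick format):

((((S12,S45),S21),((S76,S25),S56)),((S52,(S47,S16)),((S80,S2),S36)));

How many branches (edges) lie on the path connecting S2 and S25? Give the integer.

The MRCA of S2 and S25 is the root of the tree.
From S2 up to that node: 4 branches. From S25 up to the same node: 4 branches. Total: 4 + 4 = 8.

8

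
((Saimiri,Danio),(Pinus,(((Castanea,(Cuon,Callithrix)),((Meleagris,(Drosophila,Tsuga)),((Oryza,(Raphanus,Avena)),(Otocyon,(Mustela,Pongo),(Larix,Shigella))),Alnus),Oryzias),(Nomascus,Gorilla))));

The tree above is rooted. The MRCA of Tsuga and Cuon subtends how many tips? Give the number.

16

The MRCA of Tsuga and Cuon is the node subtending ((Castanea,(Cuon,Callithrix)),((Meleagris,(Drosophila,Tsuga)),((Oryza,(Raphanus,Avena)),(Otocyon,(Mustela,Pongo),(Larix,Shigella))),Alnus),Oryzias).
That clade contains 16 terminal taxa: Alnus, Avena, Callithrix, Castanea, Cuon, Drosophila, Larix, Meleagris, Mustela, Oryza, Oryzias, Otocyon, Pongo, Raphanus, Shigella, Tsuga.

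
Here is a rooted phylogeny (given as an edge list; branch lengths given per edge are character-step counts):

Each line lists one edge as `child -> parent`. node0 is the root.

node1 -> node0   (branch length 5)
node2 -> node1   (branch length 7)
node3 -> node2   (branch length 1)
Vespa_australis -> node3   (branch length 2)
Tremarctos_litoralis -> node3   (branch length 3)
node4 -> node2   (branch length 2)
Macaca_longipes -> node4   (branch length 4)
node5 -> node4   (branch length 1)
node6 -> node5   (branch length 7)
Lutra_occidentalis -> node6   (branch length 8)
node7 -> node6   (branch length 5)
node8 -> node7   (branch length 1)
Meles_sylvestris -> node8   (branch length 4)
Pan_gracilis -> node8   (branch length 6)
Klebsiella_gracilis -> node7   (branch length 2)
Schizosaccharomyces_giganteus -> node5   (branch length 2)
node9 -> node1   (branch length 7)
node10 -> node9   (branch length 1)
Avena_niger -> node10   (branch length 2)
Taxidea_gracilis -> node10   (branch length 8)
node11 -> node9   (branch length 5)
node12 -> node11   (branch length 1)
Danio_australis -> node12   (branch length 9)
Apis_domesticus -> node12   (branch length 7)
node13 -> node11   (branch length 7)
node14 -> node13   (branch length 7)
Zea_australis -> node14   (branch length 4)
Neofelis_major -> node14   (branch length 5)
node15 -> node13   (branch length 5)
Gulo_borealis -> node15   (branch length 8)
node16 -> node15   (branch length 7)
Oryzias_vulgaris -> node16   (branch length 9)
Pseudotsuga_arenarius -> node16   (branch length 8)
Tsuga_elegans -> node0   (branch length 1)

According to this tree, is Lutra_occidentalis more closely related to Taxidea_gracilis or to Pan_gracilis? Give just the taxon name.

The MRCA of Lutra_occidentalis and Pan_gracilis subtends (Lutra_occidentalis,((Meles_sylvestris,Pan_gracilis),Klebsiella_gracilis)) (4 taxa).
The MRCA of Lutra_occidentalis and Taxidea_gracilis subtends (((Vespa_australis,Tremarctos_litoralis),(Macaca_longipes,((Lutra_occidentalis,((Meles_sylvestris,Pan_gracilis),Klebsiella_gracilis)),Schizosaccharomyces_giganteus))),((Avena_niger,Taxidea_gracilis),((Danio_australis,Apis_domesticus),((Zea_australis,Neofelis_major),(Gulo_borealis,(Oryzias_vulgaris,Pseudotsuga_arenarius)))))) (17 taxa).
The first is nested inside the second, so Lutra_occidentalis shares a more recent common ancestor with Pan_gracilis.

Pan_gracilis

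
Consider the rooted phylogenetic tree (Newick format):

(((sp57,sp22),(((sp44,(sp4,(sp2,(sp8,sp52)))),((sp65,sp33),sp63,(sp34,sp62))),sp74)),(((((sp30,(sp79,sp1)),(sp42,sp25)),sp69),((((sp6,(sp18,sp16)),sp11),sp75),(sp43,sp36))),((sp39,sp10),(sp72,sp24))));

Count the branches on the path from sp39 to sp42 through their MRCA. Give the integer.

The MRCA of sp39 and sp42 is the node subtending (((((sp30,(sp79,sp1)),(sp42,sp25)),sp69),((((sp6,(sp18,sp16)),sp11),sp75),(sp43,sp36))),((sp39,sp10),(sp72,sp24))).
From sp39 up to that node: 3 branches. From sp42 up to the same node: 5 branches. Total: 3 + 5 = 8.

8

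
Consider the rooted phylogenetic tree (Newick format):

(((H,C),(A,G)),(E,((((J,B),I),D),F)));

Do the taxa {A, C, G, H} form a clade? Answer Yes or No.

Yes

The most recent common ancestor of these taxa subtends ((H,C),(A,G)).
That clade has exactly 4 tips — every listed taxon and nothing else — so the group is monophyletic.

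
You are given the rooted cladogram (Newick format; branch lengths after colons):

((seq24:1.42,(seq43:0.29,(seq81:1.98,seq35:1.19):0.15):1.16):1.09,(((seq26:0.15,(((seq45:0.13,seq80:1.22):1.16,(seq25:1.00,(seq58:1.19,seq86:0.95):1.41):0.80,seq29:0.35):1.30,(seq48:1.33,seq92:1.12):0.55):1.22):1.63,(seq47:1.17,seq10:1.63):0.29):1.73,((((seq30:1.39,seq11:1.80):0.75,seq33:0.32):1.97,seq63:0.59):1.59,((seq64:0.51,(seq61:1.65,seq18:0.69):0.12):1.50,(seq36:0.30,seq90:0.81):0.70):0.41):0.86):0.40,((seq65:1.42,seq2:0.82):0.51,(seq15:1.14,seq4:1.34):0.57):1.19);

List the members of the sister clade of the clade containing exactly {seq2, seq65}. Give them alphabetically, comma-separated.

The clade containing exactly {seq2, seq65} attaches to the tree at the node subtending ((seq65,seq2),(seq15,seq4)).
The other lineage descending from that same node — the sister group — is (seq15,seq4); its 2 tips in alphabetical order are the answer.

seq15, seq4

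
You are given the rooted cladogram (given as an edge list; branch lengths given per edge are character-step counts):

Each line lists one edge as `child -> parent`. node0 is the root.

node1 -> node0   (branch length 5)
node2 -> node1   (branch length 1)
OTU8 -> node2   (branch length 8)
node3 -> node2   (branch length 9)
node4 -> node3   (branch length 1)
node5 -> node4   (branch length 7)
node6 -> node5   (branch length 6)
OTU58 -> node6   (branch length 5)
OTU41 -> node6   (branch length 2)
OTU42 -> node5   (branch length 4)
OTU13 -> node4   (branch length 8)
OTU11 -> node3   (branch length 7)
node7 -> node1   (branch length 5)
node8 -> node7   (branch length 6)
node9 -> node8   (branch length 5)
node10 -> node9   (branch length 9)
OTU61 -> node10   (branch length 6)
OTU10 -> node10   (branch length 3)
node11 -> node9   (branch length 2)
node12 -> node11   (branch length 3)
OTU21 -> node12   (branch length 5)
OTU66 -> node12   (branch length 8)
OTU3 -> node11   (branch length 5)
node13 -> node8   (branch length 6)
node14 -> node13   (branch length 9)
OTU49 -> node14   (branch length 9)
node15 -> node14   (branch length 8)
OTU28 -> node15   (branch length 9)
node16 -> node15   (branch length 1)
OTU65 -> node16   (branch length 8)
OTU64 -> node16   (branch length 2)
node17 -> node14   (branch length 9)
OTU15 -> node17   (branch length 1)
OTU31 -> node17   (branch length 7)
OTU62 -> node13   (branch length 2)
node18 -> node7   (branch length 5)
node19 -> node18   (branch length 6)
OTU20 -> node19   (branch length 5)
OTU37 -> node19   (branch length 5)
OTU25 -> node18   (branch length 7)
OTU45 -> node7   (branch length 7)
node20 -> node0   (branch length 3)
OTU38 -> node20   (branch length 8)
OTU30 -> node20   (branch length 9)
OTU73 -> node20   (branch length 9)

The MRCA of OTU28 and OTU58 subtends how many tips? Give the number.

22

The MRCA of OTU28 and OTU58 is the node subtending ((OTU8,((((OTU58,OTU41),OTU42),OTU13),OTU11)),((((OTU61,OTU10),((OTU21,OTU66),OTU3)),((OTU49,(OTU28,(OTU65,OTU64)),(OTU15,OTU31)),OTU62)),((OTU20,OTU37),OTU25),OTU45)).
That clade contains 22 terminal taxa: OTU10, OTU11, OTU13, OTU15, OTU20, OTU21, OTU25, OTU28, OTU3, OTU31, OTU37, OTU41, OTU42, OTU45, OTU49, OTU58, OTU61, OTU62, OTU64, OTU65, OTU66, OTU8.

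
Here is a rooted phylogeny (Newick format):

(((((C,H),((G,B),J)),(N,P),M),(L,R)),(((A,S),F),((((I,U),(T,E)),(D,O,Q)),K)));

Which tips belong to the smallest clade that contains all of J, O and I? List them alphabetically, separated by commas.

A, B, C, D, E, F, G, H, I, J, K, L, M, N, O, P, Q, R, S, T, U

Tracing J: it sits inside ((G,B),J).
Tracing O: it sits inside (D,O,Q).
Tracing I: it sits inside (I,U).
The smallest clade enclosing all 3 is the whole tree (their MRCA is the root), so the answer is all 21 tips in alphabetical order.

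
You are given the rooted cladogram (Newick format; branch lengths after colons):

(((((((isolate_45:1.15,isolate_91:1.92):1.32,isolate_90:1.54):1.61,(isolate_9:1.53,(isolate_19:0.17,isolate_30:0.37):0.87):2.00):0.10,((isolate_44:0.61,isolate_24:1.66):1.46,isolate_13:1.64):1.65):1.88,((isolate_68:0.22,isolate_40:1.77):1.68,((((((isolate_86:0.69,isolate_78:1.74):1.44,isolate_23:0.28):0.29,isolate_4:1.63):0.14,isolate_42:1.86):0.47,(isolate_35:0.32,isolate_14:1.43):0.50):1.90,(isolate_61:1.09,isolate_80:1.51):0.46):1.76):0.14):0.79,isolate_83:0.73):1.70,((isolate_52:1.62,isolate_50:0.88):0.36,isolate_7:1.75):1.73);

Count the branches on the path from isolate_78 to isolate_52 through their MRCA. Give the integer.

13

The MRCA of isolate_78 and isolate_52 is the root of the tree.
From isolate_78 up to that node: 10 branches. From isolate_52 up to the same node: 3 branches. Total: 10 + 3 = 13.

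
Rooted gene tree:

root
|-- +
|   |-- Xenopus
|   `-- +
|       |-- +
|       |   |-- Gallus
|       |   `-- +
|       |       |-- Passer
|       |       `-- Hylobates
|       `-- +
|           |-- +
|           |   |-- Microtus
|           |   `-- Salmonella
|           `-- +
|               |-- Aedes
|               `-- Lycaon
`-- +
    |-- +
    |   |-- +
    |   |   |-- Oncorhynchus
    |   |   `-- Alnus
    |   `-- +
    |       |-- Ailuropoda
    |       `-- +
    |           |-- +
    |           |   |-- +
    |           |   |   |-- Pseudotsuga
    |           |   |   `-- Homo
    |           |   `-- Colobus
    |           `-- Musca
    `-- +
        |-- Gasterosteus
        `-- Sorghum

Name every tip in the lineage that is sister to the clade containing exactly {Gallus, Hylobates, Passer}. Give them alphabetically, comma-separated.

Aedes, Lycaon, Microtus, Salmonella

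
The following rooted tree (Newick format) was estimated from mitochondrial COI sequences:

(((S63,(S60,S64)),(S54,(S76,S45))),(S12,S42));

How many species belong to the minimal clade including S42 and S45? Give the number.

8

The MRCA of S42 and S45 is the root, so the clade is the entire tree.
That clade contains 8 terminal taxa: S12, S42, S45, S54, S60, S63, S64, S76.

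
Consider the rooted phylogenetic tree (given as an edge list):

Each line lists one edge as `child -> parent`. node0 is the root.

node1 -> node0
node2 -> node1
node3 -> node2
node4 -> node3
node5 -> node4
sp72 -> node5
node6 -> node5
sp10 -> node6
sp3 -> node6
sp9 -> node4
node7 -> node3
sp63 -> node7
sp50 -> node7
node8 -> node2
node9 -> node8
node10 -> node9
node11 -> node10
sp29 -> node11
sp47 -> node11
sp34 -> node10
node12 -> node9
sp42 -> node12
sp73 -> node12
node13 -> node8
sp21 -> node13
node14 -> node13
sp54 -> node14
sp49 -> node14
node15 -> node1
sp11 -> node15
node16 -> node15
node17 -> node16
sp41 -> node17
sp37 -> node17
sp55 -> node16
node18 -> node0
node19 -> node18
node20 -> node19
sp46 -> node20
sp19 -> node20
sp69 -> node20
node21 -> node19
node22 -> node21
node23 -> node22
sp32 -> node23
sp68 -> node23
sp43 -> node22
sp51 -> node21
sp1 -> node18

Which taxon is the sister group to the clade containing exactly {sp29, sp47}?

The clade containing exactly {sp29, sp47} attaches to the tree at the node subtending ((sp29,sp47),sp34).
The other lineage descending from that same node — the sister group — is the single tip sp34.

sp34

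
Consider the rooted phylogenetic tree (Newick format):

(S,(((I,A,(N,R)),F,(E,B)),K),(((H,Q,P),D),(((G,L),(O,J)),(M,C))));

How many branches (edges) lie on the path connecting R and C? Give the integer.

9

The MRCA of R and C is the root of the tree.
From R up to that node: 5 branches. From C up to the same node: 4 branches. Total: 5 + 4 = 9.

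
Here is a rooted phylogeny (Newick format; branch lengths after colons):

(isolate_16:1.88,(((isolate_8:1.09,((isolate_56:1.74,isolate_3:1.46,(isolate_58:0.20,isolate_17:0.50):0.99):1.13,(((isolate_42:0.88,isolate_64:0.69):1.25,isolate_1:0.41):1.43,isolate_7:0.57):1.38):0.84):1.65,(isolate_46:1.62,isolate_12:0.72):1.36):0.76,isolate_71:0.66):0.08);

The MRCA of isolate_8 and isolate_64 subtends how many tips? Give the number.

The MRCA of isolate_8 and isolate_64 is the node subtending (isolate_8,((isolate_56,isolate_3,(isolate_58,isolate_17)),(((isolate_42,isolate_64),isolate_1),isolate_7))).
That clade contains 9 terminal taxa: isolate_1, isolate_17, isolate_3, isolate_42, isolate_56, isolate_58, isolate_64, isolate_7, isolate_8.

9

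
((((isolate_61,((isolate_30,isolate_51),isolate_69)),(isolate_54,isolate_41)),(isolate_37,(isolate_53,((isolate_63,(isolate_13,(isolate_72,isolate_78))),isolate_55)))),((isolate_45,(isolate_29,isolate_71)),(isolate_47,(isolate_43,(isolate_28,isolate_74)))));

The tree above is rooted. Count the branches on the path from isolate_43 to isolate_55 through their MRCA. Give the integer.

The MRCA of isolate_43 and isolate_55 is the root of the tree.
From isolate_43 up to that node: 4 branches. From isolate_55 up to the same node: 5 branches. Total: 4 + 5 = 9.

9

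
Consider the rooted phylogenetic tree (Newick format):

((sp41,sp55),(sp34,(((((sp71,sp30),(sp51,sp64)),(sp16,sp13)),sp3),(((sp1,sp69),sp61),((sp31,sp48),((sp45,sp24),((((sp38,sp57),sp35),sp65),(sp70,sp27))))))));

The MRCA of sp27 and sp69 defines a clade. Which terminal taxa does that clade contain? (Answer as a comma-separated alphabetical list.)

Tracing sp27: it sits inside (sp70,sp27).
Tracing sp69: it sits inside (sp1,sp69).
The smallest clade enclosing both is (((sp1,sp69),sp61),((sp31,sp48),((sp45,sp24),((((sp38,sp57),sp35),sp65),(sp70,sp27))))); the answer is its 13 terminal taxa in alphabetical order.

sp1, sp24, sp27, sp31, sp35, sp38, sp45, sp48, sp57, sp61, sp65, sp69, sp70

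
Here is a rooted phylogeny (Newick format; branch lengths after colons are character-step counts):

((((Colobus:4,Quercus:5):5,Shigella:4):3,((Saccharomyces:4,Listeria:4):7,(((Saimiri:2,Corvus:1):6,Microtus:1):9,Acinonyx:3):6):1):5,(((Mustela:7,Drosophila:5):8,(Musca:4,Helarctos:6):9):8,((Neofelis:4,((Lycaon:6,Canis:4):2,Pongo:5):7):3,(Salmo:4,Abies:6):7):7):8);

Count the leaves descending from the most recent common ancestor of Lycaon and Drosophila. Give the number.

10

The MRCA of Lycaon and Drosophila is the node subtending (((Mustela,Drosophila),(Musca,Helarctos)),((Neofelis,((Lycaon,Canis),Pongo)),(Salmo,Abies))).
That clade contains 10 terminal taxa: Abies, Canis, Drosophila, Helarctos, Lycaon, Musca, Mustela, Neofelis, Pongo, Salmo.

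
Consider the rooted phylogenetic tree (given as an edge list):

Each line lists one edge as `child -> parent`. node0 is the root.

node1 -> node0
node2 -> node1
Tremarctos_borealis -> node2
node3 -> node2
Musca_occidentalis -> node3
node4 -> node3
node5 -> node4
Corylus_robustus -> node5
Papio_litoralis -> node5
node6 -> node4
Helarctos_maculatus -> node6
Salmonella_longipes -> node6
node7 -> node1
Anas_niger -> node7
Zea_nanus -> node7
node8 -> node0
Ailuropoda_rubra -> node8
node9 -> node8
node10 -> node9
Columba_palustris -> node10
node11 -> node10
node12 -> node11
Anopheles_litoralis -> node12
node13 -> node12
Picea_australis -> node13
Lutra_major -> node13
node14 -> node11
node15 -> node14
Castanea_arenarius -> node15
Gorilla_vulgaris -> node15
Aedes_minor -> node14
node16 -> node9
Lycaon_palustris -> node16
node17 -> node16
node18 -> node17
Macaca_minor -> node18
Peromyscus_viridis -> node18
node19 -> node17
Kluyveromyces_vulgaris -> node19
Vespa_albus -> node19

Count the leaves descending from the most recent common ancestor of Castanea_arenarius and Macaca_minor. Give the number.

The MRCA of Castanea_arenarius and Macaca_minor is the node subtending ((Columba_palustris,((Anopheles_litoralis,(Picea_australis,Lutra_major)),((Castanea_arenarius,Gorilla_vulgaris),Aedes_minor))),(Lycaon_palustris,((Macaca_minor,Peromyscus_viridis),(Kluyveromyces_vulgaris,Vespa_albus)))).
That clade contains 12 terminal taxa: Aedes_minor, Anopheles_litoralis, Castanea_arenarius, Columba_palustris, Gorilla_vulgaris, Kluyveromyces_vulgaris, Lutra_major, Lycaon_palustris, Macaca_minor, Peromyscus_viridis, Picea_australis, Vespa_albus.

12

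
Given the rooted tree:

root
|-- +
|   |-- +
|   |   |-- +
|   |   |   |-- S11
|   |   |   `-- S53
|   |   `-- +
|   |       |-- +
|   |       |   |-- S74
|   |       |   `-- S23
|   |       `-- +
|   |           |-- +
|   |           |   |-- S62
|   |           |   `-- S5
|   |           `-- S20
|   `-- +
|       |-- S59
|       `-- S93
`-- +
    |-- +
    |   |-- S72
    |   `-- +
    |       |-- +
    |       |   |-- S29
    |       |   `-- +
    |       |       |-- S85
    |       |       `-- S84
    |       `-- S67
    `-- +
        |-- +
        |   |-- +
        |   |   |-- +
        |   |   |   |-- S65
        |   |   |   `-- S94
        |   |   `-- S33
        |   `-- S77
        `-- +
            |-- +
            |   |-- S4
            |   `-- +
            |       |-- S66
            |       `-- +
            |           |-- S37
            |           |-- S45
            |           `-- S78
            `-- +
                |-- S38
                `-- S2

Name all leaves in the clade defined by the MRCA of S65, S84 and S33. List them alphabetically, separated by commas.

S2, S29, S33, S37, S38, S4, S45, S65, S66, S67, S72, S77, S78, S84, S85, S94

Tracing S65: it sits inside (S65,S94).
Tracing S84: it sits inside (S85,S84).
Tracing S33: it sits inside ((S65,S94),S33).
The smallest clade enclosing all 3 is ((S72,((S29,(S85,S84)),S67)),((((S65,S94),S33),S77),((S4,(S66,(S37,S45,S78))),(S38,S2)))); the answer is its 16 terminal taxa in alphabetical order.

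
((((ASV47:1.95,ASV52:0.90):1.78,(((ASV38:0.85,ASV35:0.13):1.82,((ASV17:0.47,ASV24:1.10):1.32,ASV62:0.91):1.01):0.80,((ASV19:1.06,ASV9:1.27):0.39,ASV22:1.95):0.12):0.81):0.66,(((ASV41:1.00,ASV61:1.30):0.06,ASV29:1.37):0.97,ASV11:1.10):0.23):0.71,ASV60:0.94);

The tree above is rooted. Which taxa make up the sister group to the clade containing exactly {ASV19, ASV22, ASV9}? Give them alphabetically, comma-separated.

The clade containing exactly {ASV19, ASV22, ASV9} attaches to the tree at the node subtending (((ASV38,ASV35),((ASV17,ASV24),ASV62)),((ASV19,ASV9),ASV22)).
The other lineage descending from that same node — the sister group — is ((ASV38,ASV35),((ASV17,ASV24),ASV62)); its 5 tips in alphabetical order are the answer.

ASV17, ASV24, ASV35, ASV38, ASV62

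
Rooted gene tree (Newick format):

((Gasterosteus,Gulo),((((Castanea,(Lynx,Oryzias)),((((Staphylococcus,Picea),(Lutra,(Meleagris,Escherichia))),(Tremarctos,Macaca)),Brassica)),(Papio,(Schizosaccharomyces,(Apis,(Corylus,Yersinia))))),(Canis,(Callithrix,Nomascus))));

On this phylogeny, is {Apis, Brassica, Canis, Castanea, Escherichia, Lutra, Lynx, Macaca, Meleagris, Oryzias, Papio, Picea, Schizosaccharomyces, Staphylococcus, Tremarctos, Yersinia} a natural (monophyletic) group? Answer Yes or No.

The MRCA of the listed taxa subtends ((((Castanea,(Lynx,Oryzias)),((((Staphylococcus,Picea),(Lutra,(Meleagris,Escherichia))),(Tremarctos,Macaca)),Brassica)),(Papio,(Schizosaccharomyces,(Apis,(Corylus,Yersinia))))),(Canis,(Callithrix,Nomascus))).
That clade also contains Callithrix, Corylus, Nomascus, which are not in the proposed group, so the group is not monophyletic.

No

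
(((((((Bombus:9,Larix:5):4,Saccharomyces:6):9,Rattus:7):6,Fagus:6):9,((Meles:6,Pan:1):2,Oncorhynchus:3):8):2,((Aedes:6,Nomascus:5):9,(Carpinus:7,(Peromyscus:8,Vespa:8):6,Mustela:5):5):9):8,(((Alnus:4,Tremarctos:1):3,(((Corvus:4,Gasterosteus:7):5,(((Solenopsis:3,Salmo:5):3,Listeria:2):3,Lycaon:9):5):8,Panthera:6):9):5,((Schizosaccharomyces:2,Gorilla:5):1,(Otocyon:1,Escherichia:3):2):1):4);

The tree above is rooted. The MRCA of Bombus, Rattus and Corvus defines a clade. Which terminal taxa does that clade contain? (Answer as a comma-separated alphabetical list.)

Aedes, Alnus, Bombus, Carpinus, Corvus, Escherichia, Fagus, Gasterosteus, Gorilla, Larix, Listeria, Lycaon, Meles, Mustela, Nomascus, Oncorhynchus, Otocyon, Pan, Panthera, Peromyscus, Rattus, Saccharomyces, Salmo, Schizosaccharomyces, Solenopsis, Tremarctos, Vespa

Tracing Bombus: it sits inside (Bombus,Larix).
Tracing Rattus: it sits inside (((Bombus,Larix),Saccharomyces),Rattus).
Tracing Corvus: it sits inside (Corvus,Gasterosteus).
The smallest clade enclosing all 3 is the whole tree (their MRCA is the root), so the answer is all 27 tips in alphabetical order.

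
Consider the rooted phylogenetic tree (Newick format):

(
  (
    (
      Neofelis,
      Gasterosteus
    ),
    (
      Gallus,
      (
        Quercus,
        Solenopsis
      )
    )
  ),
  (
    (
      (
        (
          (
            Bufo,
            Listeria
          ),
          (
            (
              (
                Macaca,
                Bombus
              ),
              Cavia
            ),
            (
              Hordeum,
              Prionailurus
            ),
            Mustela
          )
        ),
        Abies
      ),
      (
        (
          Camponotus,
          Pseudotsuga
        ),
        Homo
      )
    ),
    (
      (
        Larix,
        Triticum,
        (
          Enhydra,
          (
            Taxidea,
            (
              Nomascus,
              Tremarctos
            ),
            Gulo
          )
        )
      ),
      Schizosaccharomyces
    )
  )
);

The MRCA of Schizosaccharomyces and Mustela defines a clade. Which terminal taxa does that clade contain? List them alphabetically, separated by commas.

Tracing Schizosaccharomyces: it sits inside ((Larix,Triticum,(Enhydra,(Taxidea,(Nomascus,Tremarctos),Gulo))),Schizosaccharomyces).
Tracing Mustela: it sits inside (((Macaca,Bombus),Cavia),(Hordeum,Prionailurus),Mustela).
The smallest clade enclosing both is (((((Bufo,Listeria),(((Macaca,Bombus),Cavia),(Hordeum,Prionailurus),Mustela)),Abies),((Camponotus,Pseudotsuga),Homo)),((Larix,Triticum,(Enhydra,(Taxidea,(Nomascus,Tremarctos),Gulo))),Schizosaccharomyces)); the answer is its 20 terminal taxa in alphabetical order.

Abies, Bombus, Bufo, Camponotus, Cavia, Enhydra, Gulo, Homo, Hordeum, Larix, Listeria, Macaca, Mustela, Nomascus, Prionailurus, Pseudotsuga, Schizosaccharomyces, Taxidea, Tremarctos, Triticum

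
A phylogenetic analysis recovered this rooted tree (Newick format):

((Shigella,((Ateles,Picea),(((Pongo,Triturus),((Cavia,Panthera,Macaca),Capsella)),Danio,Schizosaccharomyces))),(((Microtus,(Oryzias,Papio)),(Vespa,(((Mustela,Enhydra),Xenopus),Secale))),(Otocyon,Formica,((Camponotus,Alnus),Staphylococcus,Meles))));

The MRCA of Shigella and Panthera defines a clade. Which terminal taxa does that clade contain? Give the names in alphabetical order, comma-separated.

Ateles, Capsella, Cavia, Danio, Macaca, Panthera, Picea, Pongo, Schizosaccharomyces, Shigella, Triturus

Tracing Shigella: it sits inside (Shigella,((Ateles,Picea),(((Pongo,Triturus),((Cavia,Panthera,Macaca),Capsella)),Danio,Schizosaccharomyces))).
Tracing Panthera: it sits inside (Cavia,Panthera,Macaca).
The smallest clade enclosing both is (Shigella,((Ateles,Picea),(((Pongo,Triturus),((Cavia,Panthera,Macaca),Capsella)),Danio,Schizosaccharomyces))); the answer is its 11 terminal taxa in alphabetical order.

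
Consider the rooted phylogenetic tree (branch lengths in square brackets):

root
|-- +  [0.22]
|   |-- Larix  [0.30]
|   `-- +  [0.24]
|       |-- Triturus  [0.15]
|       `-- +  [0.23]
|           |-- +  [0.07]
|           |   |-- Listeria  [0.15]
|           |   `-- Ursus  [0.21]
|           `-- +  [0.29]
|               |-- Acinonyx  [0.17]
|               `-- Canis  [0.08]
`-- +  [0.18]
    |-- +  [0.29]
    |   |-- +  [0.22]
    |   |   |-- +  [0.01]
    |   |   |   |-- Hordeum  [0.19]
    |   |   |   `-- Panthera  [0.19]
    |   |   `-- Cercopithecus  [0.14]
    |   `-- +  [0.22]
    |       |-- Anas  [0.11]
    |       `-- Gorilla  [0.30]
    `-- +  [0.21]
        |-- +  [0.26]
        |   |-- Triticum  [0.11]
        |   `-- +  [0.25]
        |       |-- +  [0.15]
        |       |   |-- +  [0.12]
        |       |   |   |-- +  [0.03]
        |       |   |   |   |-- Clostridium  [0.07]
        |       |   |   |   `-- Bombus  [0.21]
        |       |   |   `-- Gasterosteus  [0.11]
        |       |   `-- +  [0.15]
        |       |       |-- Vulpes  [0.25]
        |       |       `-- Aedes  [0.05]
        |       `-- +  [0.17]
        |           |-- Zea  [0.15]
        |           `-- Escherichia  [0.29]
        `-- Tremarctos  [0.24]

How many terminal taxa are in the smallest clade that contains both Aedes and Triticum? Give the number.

8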